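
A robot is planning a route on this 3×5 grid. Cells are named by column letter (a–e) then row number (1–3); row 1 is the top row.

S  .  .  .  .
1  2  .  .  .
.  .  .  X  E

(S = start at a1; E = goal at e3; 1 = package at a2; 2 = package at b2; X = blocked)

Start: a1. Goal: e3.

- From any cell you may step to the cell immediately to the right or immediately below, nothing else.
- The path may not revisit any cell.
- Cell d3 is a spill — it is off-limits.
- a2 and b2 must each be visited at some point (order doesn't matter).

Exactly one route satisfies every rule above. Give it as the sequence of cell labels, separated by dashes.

Moves only go right or down, so the column and row indices never decrease.
Route from a1: down to a2, 4× right (reaching e2), down to e3 — 6 moves in all.
Check: all required cells visited.

a1 - a2 - b2 - c2 - d2 - e2 - e3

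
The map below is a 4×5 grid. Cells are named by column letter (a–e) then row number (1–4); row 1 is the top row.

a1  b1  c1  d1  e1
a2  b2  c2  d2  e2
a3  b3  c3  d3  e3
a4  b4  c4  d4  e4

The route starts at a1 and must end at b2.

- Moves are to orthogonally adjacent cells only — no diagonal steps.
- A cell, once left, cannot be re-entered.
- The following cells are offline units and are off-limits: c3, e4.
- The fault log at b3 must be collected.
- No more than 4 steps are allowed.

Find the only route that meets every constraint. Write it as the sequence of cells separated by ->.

a1 -> a2 -> a3 -> b3 -> b2

Any route must reach b3 and still end at b2 within 4 moves, so the order of the required stops is forced.
Route from a1: 2× down (reaching a3), right to b3, up to b2 — 4 moves in all.
Check: all required cells visited; 4 ≤ 4 moves.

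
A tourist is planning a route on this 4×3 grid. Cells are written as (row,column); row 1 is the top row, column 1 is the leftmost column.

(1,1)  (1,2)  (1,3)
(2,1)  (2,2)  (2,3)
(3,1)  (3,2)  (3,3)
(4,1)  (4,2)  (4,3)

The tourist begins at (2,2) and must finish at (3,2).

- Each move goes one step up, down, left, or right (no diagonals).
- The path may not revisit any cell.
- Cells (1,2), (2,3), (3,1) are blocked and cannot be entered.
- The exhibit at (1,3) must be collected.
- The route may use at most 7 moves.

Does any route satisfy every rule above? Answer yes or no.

The blocked cells wall (1,3) off from (2,2) completely — no sequence of moves reaches it at all, so no route can satisfy the rules.

no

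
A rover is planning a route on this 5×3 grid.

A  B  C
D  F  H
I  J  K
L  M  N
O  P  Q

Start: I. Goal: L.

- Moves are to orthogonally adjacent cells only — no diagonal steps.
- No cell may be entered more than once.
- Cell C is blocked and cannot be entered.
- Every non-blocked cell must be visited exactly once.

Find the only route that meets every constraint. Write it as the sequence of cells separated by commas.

Need to visit all 14 open cells exactly once, starting at I and ending at L.
Cell H has only two open neighbours (K and F), so the path must pass straight through it: one of those is the cell it's entered from and the other is where it exits.
Route from I: 2× up (reaching A), right to B, down to F, right to H, down to K, left to J, down to M, right to N, down to Q, 2× left (reaching O), up to L — 13 moves in all.
Check: all 14 open cells covered.

I, D, A, B, F, H, K, J, M, N, Q, P, O, L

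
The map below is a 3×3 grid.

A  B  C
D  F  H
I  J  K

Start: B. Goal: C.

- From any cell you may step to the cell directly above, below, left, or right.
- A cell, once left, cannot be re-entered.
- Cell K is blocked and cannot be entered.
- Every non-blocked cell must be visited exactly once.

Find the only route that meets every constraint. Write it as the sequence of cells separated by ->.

B -> A -> D -> I -> J -> F -> H -> C

Need to visit all 8 open cells exactly once, starting at B and ending at C.
Route from B: left 1 to A, down 2 to I, right 1 to J, up 1 to F, right 1 to H, up 1 to C — 7 moves in all.
Check: all 8 open cells covered.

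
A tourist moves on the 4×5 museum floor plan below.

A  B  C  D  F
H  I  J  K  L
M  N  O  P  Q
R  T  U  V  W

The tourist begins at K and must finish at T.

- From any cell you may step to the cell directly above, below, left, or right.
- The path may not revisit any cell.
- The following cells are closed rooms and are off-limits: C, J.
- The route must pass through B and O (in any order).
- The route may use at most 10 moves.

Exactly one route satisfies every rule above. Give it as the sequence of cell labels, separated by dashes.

Any route must reach B and O and still end at T within 10 moves, so the order of the required stops is forced.
Route from K: down 1 to P, left 2 to N, up 2 to B, left 1 to A, down 3 to R, right 1 to T — 10 moves in all.
Check: all required cells visited; 10 ≤ 10 moves.

K - P - O - N - I - B - A - H - M - R - T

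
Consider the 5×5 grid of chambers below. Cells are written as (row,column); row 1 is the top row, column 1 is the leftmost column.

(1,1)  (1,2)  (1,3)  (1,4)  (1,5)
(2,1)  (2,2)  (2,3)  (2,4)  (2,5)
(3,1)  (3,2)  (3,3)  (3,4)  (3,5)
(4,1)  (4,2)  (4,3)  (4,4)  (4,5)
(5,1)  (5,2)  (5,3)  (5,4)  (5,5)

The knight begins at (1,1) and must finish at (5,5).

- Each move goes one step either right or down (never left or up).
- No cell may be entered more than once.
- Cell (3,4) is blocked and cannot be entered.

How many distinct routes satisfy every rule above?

A right/down-only route from (1,1) to (5,5) makes exactly 4 down-moves and 4 right-moves in some order.
With no other constraints that would be C(8,4) = 70 routes.
Subtract routes through each blocked cell (inclusion–exclusion for overlaps): − through (3,4): 30 → 40.
That gives 40 routes.

40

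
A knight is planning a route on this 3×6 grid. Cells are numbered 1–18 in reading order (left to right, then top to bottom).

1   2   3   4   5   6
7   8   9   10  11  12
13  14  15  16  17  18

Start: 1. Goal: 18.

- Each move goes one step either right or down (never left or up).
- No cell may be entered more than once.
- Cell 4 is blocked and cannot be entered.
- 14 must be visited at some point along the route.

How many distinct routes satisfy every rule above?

3

A right/down-only route from 1 to 18 makes exactly 2 down-moves and 5 right-moves in some order.
With no other constraints that would be C(7,2) = 21 routes.
Split at 14 and multiply the segment counts (each segment already excludes blocked cells): 1→14: 3; 14→18: 1; product = 3.
That gives 3 routes.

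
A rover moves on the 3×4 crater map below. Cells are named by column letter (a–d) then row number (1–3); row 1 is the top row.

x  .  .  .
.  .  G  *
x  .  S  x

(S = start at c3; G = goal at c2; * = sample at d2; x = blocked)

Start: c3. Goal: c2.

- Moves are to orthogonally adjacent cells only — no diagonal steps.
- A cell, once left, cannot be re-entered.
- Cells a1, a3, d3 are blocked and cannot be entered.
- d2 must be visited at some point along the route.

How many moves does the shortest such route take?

7

Any route passes through d2 somewhere between c3 and c2. Summing Manhattan distances along the two legs (c3 → d2 → c2) gives a lower bound of 2 + 1 = 3 moves.
The shortest route satisfying every rule uses 7 moves: c3 → b3 → b2 → b1 → c1 → d1 → d2 → c2.
The no-revisit rule (legs can't share cells) pushes the minimum above the 3-move bound; an exhaustive check rules out every length from 3 to 6 (on a 4-connected grid the length of any start-to-goal walk has the same parity as the Manhattan bound, so only lengths 3, 5, 7, … need checking), leaving 7 as the minimum.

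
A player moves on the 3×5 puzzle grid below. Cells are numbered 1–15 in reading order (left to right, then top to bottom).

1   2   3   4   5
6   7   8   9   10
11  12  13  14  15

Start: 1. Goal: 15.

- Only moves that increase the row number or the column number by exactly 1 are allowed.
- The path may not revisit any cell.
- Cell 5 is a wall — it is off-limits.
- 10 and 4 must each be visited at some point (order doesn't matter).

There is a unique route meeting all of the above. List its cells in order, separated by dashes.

1 - 2 - 3 - 4 - 9 - 10 - 15

Moves only go right or down, so the column and row indices never decrease.
Route from 1: right 3 to 4, down 1 to 9, right 1 to 10, down 1 to 15 — 6 moves in all.
Check: all required cells visited.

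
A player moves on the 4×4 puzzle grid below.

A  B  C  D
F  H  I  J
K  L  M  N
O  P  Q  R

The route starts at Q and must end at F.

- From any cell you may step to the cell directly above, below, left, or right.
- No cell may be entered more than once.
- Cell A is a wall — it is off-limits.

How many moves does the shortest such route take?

The Manhattan distance from Q to F is |4−2| + |3−1| = 4, so at least 4 moves are needed.
A route of 4 moves achieves this: Q → M → I → H → F.
Since 4 matches the lower bound, it is optimal.

4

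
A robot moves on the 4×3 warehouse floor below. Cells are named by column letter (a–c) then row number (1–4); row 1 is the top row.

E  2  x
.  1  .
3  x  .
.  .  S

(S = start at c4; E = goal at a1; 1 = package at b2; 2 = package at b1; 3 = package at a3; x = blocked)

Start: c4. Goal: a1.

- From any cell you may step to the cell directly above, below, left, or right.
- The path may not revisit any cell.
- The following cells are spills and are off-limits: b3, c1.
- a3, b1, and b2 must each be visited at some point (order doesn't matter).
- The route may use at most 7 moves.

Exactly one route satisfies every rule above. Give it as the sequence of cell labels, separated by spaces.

c4 b4 a4 a3 a2 b2 b1 a1

The budget equals the shortest possible length, so every move has to be on a shortest route through the required cells.
Route from c4: 2× left (reaching a4), 2× up (reaching a2), right to b2, up to b1, left to a1 — 7 moves in all.
Check: all required cells visited; 7 ≤ 7 moves.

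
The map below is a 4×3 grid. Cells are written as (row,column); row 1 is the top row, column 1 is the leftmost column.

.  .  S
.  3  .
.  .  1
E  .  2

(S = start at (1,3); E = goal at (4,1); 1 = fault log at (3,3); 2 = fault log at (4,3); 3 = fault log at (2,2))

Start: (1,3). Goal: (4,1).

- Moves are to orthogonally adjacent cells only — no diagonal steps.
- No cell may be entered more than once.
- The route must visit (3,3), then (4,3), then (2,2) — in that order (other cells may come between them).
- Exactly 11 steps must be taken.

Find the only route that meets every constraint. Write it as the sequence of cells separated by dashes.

The waypoints must appear in the order (3,3), (4,3), (2,2), with no cell reused.
Route from (1,3): down 3 to (4,3), left 1 to (4,2), up 3 to (1,2), left 1 to (1,1), down 3 to (4,1) — 11 moves in all.
Check: order respected (1 at step 2, 2 at step 3, 3 at step 6); 11 moves as required.

(1,3) - (2,3) - (3,3) - (4,3) - (4,2) - (3,2) - (2,2) - (1,2) - (1,1) - (2,1) - (3,1) - (4,1)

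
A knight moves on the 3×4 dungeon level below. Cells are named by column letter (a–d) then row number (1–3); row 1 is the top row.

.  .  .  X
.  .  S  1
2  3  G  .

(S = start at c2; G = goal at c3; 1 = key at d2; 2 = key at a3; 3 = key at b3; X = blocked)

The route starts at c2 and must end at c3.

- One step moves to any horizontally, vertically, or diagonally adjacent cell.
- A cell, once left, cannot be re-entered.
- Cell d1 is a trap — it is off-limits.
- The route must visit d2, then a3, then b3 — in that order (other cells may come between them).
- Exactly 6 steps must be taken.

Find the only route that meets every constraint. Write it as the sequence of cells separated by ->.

c2 -> d2 -> c1 -> b2 -> a3 -> b3 -> c3

The waypoints must appear in the order d2, a3, b3, with no cell reused.
Route from c2: right 1 to d2, up-left 1 to c1, down-left 2 to a3, right 2 to c3 — 6 moves in all.
Check: order respected (1 at step 1, 2 at step 4, 3 at step 5); 6 moves as required.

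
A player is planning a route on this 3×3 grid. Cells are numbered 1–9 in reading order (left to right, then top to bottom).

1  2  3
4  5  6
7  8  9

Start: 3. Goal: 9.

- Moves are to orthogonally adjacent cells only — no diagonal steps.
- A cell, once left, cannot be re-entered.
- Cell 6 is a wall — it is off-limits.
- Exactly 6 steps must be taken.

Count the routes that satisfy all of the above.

3

Need simple routes of exactly 6 moves from 3 to 9 (Manhattan distance 2, so 2 moves are spent on a detour and 2 undoing it).
Enumerating: 3 2 5 4 7 8 9 | 3 2 1 4 7 8 9 | 3 2 1 4 5 8 9.
That gives 3 routes.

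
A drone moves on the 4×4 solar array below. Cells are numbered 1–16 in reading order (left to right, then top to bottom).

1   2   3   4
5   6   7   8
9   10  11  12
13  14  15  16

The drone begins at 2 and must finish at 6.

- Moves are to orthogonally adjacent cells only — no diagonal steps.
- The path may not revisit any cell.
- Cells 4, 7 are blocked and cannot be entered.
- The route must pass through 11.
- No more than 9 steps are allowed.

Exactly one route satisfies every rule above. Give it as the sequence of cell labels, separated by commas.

Any route must reach 11 and still end at 6 within 9 moves, so the order of the required stops is forced.
Route from 2: left 1 to 1, down 3 to 13, right 2 to 15, up 1 to 11, left 1 to 10, up 1 to 6 — 9 moves in all.
Check: all required cells visited; 9 ≤ 9 moves.

2, 1, 5, 9, 13, 14, 15, 11, 10, 6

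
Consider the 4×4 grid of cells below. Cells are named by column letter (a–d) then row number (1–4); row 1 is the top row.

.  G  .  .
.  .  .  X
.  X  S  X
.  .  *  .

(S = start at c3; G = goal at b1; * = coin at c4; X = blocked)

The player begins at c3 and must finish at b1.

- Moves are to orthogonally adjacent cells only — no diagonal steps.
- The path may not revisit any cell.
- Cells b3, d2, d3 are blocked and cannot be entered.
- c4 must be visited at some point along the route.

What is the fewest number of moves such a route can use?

7

Any route passes through c4 somewhere between c3 and b1. Summing Manhattan distances along the two legs (c3 → c4 → b1) gives a lower bound of 1 + 4 = 5 moves.
The shortest route satisfying every rule uses 7 moves: c3 → c4 → b4 → a4 → a3 → a2 → a1 → b1.
The no-revisit rule (legs can't share cells) pushes the minimum above the 5-move bound; an exhaustive check rules out every length from 5 to 6, leaving 7 as the minimum.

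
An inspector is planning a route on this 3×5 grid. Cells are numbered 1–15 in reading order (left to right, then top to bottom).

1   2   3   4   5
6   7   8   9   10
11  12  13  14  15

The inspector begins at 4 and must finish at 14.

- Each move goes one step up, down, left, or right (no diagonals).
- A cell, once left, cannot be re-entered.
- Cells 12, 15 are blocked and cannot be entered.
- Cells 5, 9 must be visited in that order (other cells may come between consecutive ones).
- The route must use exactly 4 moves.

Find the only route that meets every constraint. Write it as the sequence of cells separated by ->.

The waypoints must appear in the order 5, 9, with no cell reused.
Route from 4: right 1 to 5, down 1 to 10, left 1 to 9, down 1 to 14 — 4 moves in all.
Check: order respected (5 at step 1, 9 at step 3); 4 moves as required.

4 -> 5 -> 10 -> 9 -> 14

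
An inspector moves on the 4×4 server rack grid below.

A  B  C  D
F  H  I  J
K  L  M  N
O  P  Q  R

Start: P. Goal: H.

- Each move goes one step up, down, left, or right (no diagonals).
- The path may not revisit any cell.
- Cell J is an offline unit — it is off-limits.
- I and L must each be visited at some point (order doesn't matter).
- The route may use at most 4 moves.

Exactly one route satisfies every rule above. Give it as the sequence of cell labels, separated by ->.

P -> L -> M -> I -> H

The budget equals the shortest possible length, so every move has to be on a shortest route through the required cells.
Route from P: up 1 to L, right 1 to M, up 1 to I, left 1 to H — 4 moves in all.
Check: all required cells visited; 4 ≤ 4 moves.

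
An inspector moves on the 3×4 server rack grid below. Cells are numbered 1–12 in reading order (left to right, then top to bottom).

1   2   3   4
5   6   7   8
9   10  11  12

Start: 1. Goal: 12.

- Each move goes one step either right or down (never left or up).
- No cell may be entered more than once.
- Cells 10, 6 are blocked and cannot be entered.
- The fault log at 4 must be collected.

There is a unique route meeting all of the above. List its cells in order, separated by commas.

Moves only go right or down, so the column and row indices never decrease.
Route from 1: right 3 to 4, down 2 to 12 — 5 moves in all.
Check: all required cells visited.

1, 2, 3, 4, 8, 12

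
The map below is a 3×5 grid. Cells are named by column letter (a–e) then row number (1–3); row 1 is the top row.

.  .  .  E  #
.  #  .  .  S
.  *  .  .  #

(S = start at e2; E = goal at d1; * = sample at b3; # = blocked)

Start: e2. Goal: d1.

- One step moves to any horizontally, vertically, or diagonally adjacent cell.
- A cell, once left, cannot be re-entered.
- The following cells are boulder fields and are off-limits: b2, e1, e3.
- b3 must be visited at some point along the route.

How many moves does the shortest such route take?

5

Any route passes through b3 somewhere between e2 and d1. Summing Chebyshev distances along the two legs (e2 → b3 → d1) gives a lower bound of 3 + 2 = 5 moves.
A route of 5 moves achieves this: e2 → d2 → c3 → b3 → c2 → d1.
Since 5 matches the lower bound, it is optimal.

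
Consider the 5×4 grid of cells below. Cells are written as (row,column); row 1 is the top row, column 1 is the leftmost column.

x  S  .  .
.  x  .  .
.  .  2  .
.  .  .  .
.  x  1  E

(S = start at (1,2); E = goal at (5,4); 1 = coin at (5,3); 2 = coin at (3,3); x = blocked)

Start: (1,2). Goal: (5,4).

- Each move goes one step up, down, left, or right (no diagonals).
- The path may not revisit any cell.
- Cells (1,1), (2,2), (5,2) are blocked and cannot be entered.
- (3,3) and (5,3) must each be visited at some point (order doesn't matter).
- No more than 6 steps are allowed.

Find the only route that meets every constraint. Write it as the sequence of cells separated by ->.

(1,2) -> (1,3) -> (2,3) -> (3,3) -> (4,3) -> (5,3) -> (5,4)

The budget equals the shortest possible length, so every move has to be on a shortest route through the required cells.
Route from (1,2): right to (1,3), 4× down (reaching (5,3)), right to (5,4) — 6 moves in all.
Check: all required cells visited; 6 ≤ 6 moves.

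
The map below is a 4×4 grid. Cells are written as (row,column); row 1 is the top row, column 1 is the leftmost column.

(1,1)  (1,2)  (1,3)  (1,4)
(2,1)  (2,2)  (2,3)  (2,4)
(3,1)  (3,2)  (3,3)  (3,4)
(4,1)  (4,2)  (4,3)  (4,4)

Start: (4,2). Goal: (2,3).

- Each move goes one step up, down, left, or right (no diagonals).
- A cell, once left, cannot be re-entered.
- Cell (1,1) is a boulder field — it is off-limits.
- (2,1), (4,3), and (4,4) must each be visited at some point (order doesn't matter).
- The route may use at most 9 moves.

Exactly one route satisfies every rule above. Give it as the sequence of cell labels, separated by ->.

The budget equals the shortest possible length, so every move has to be on a shortest route through the required cells.
Route from (4,2): 2× right (reaching (4,4)), up to (3,4), 3× left (reaching (3,1)), up to (2,1), 2× right (reaching (2,3)) — 9 moves in all.
Check: all required cells visited; 9 ≤ 9 moves.

(4,2) -> (4,3) -> (4,4) -> (3,4) -> (3,3) -> (3,2) -> (3,1) -> (2,1) -> (2,2) -> (2,3)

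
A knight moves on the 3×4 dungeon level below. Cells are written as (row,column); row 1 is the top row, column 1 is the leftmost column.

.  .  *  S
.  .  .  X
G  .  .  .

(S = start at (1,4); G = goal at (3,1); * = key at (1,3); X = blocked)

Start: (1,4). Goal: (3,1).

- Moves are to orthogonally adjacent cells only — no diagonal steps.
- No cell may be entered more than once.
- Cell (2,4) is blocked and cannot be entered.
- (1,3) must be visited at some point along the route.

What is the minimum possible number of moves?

Any route passes through (1,3) somewhere between (1,4) and (3,1). Summing Manhattan distances along the two legs ((1,4) → (1,3) → (3,1)) gives a lower bound of 1 + 4 = 5 moves.
A route of 5 moves achieves this: (1,4) → (1,3) → (2,3) → (3,3) → (3,2) → (3,1).
Since 5 matches the lower bound, it is optimal.

5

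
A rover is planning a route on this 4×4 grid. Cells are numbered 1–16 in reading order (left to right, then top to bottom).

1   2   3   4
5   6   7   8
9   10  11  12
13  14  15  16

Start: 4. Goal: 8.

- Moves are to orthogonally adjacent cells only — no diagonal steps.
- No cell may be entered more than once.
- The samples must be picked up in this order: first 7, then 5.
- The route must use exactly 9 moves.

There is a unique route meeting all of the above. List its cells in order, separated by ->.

The waypoints must appear in the order 7, 5, with no cell reused.
Route from 4: left to 3, down to 7, 2× left (reaching 5), down to 9, 3× right (reaching 12), up to 8 — 9 moves in all.
Check: order respected (7 at step 2, 5 at step 4); 9 moves as required.

4 -> 3 -> 7 -> 6 -> 5 -> 9 -> 10 -> 11 -> 12 -> 8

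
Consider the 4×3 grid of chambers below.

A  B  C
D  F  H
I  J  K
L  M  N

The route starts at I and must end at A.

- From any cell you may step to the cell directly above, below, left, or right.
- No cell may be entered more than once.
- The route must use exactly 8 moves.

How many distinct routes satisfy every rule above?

Need simple routes of exactly 8 moves from I to A (Manhattan distance 2, so 3 moves are spent on a detour and 3 undoing it).
Branch systematically from the start, pruning whenever the remaining move budget drops below the Manhattan distance to A or differs from it in parity. Grouping the completions by first move — via D: 1; via L: 9; via J: 4 — and summing: 1 + 9 + 4 = 14.
That gives 14 routes.

14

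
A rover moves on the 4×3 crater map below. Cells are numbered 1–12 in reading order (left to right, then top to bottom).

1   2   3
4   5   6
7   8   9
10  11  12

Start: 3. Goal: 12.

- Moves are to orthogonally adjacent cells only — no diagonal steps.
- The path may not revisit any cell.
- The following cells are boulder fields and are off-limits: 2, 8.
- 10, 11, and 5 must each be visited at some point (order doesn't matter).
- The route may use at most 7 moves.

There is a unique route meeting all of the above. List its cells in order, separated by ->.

3 -> 6 -> 5 -> 4 -> 7 -> 10 -> 11 -> 12

Any route must reach 10, 11, and 5 and still end at 12 within 7 moves, so the order of the required stops is forced.
Route from 3: down 1 to 6, left 2 to 4, down 2 to 10, right 2 to 12 — 7 moves in all.
Check: all required cells visited; 7 ≤ 7 moves.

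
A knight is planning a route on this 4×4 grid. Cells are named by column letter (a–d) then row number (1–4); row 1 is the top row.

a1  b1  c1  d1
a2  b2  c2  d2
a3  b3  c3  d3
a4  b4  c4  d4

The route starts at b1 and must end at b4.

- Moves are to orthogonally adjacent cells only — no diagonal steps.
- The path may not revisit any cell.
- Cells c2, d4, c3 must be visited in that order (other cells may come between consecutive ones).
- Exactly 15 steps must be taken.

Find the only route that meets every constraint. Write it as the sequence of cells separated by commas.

The waypoints must appear in the order c2, d4, c3, with no cell reused.
Route from b1: left to a1, down to a2, 2× right (reaching c2), up to c1, right to d1, 3× down (reaching d4), left to c4, up to c3, 2× left (reaching a3), down to a4, right to b4 — 15 moves in all.
Check: order respected (c2 at step 4, d4 at step 9, c3 at step 11); 15 moves as required.

b1, a1, a2, b2, c2, c1, d1, d2, d3, d4, c4, c3, b3, a3, a4, b4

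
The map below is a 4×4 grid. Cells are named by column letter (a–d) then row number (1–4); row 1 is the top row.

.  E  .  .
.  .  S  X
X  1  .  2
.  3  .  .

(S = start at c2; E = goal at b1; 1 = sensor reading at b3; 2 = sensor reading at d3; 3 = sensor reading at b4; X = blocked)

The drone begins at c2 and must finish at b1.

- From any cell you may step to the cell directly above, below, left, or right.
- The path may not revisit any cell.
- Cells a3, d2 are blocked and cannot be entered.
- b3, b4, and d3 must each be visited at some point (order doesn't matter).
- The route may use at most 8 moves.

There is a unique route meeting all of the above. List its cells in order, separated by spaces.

c2 c3 d3 d4 c4 b4 b3 b2 b1

The budget equals the shortest possible length, so every move has to be on a shortest route through the required cells.
Route from c2: down 1 to c3, right 1 to d3, down 1 to d4, left 2 to b4, up 3 to b1 — 8 moves in all.
Check: all required cells visited; 8 ≤ 8 moves.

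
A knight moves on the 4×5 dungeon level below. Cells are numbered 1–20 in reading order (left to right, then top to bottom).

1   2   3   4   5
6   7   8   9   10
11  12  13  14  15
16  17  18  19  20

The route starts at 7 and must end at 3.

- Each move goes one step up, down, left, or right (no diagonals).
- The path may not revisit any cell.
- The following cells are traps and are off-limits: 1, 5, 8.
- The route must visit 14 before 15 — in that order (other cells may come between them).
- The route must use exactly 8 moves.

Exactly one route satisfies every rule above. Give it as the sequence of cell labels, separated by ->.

7 -> 12 -> 13 -> 14 -> 15 -> 10 -> 9 -> 4 -> 3

The waypoints must appear in the order 14, 15, with no cell reused.
Route from 7: down 1 to 12, right 3 to 15, up 1 to 10, left 1 to 9, up 1 to 4, left 1 to 3 — 8 moves in all.
Check: order respected (14 at step 3, 15 at step 4); 8 moves as required.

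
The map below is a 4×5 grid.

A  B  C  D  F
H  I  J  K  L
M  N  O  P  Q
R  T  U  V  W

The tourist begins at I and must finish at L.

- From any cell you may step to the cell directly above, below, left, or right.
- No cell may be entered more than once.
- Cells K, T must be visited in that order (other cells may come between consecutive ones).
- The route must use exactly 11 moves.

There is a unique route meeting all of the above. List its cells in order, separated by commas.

The waypoints must appear in the order K, T, with no cell reused.
Route from I: right 2 to K, down 1 to P, left 2 to N, down 1 to T, right 3 to W, up 2 to L — 11 moves in all.
Check: order respected (K at step 2, T at step 6); 11 moves as required.

I, J, K, P, O, N, T, U, V, W, Q, L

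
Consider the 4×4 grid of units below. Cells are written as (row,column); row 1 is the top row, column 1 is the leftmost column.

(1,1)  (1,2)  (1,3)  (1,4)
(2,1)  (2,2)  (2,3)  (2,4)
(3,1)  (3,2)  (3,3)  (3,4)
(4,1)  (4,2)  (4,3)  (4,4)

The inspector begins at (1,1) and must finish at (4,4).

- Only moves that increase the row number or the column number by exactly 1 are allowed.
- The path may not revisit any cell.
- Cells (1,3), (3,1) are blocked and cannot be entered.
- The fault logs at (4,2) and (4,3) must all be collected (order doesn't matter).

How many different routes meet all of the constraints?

A right/down-only route from (1,1) to (4,4) makes exactly 3 down-moves and 3 right-moves in some order.
With no other constraints that would be C(6,3) = 20 routes.
A monotone route can only reach the required cells in the order (4,2), (4,3), so split there and multiply the segment counts (each segment already excludes blocked cells): (1,1)→(4,2): 2; (4,2)→(4,3): 1; (4,3)→(4,4): 1; product = 2.
That gives 2 routes.

2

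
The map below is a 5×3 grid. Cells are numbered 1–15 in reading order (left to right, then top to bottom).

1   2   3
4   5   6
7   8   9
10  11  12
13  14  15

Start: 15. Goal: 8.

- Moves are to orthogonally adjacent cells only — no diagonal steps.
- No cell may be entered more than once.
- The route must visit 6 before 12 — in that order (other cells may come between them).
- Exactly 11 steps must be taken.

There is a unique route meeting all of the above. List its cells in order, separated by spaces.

The waypoints must appear in the order 6, 12, with no cell reused.
Route from 15: left 2 to 13, up 3 to 4, right 2 to 6, down 2 to 12, left 1 to 11, up 1 to 8 — 11 moves in all.
Check: order respected (6 at step 7, 12 at step 9); 11 moves as required.

15 14 13 10 7 4 5 6 9 12 11 8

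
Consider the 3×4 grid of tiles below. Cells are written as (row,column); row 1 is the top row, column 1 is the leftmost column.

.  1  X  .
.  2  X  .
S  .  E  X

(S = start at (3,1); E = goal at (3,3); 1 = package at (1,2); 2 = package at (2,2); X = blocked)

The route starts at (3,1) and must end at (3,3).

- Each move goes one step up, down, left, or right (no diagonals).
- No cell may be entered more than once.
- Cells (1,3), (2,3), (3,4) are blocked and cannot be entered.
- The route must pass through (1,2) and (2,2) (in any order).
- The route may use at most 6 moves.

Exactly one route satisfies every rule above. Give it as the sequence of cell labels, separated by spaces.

(3,1) (2,1) (1,1) (1,2) (2,2) (3,2) (3,3)

The budget equals the shortest possible length, so every move has to be on a shortest route through the required cells.
Route from (3,1): 2× up (reaching (1,1)), right to (1,2), 2× down (reaching (3,2)), right to (3,3) — 6 moves in all.
Check: all required cells visited; 6 ≤ 6 moves.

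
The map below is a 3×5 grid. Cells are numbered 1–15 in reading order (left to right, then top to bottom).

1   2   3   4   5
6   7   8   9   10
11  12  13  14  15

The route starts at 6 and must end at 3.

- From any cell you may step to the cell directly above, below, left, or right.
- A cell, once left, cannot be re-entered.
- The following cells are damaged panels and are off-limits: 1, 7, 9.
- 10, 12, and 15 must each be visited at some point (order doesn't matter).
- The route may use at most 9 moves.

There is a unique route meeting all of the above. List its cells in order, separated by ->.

6 -> 11 -> 12 -> 13 -> 14 -> 15 -> 10 -> 5 -> 4 -> 3

The budget equals the shortest possible length, so every move has to be on a shortest route through the required cells.
Route from 6: down to 11, 4× right (reaching 15), 2× up (reaching 5), 2× left (reaching 3) — 9 moves in all.
Check: all required cells visited; 9 ≤ 9 moves.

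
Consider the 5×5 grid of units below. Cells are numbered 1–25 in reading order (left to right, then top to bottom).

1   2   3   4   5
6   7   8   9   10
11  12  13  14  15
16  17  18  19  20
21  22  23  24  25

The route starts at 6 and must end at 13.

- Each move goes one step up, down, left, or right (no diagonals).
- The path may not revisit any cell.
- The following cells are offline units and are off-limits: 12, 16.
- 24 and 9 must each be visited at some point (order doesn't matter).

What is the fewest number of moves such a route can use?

Any route passes through 24 and 9 in some order between 6 and 13. Summing Manhattan distances along each leg and taking the cheapest ordering (6 → 9 → 24 → 13) gives a lower bound of 3 + 3 + 3 = 9 moves.
A route of 9 moves achieves this: 6 → 7 → 8 → 9 → 14 → 19 → 24 → 23 → 18 → 13.
Since 9 matches the lower bound, it is optimal.

9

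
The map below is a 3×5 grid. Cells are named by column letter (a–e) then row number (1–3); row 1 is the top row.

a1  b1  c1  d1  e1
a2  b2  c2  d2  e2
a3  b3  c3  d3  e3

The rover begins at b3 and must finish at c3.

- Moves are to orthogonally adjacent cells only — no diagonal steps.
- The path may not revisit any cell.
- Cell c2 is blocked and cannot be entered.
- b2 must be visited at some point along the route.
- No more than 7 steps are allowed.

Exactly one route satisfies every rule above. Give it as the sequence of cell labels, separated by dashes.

b3 - b2 - b1 - c1 - d1 - d2 - d3 - c3

The 7-move cap with required stops at b2 leaves no slack for detours.
Route from b3: 2× up (reaching b1), 2× right (reaching d1), 2× down (reaching d3), left to c3 — 7 moves in all.
Check: all required cells visited; 7 ≤ 7 moves.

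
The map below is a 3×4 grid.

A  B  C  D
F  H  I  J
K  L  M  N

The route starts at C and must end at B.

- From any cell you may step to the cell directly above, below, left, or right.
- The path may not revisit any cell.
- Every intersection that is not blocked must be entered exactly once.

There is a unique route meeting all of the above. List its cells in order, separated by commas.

Need to visit all 12 open cells exactly once, starting at C and ending at B.
Cell D has only two open neighbours (J and C), so the path must pass straight through it: one of those is the cell it's entered from and the other is where it exits.
Route from C: right to D, 2× down (reaching N), left to M, up to I, left to H, down to L, left to K, 2× up (reaching A), right to B — 11 moves in all.
Check: all 12 open cells covered.

C, D, J, N, M, I, H, L, K, F, A, B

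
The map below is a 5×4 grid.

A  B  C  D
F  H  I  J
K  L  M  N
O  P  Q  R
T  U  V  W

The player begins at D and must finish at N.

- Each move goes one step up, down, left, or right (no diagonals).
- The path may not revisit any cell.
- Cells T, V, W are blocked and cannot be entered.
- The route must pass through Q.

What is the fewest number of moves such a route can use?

6

Any route passes through Q somewhere between D and N. Summing Manhattan distances along the two legs (D → Q → N) gives a lower bound of 4 + 2 = 6 moves.
A route of 6 moves achieves this: D → J → I → M → Q → R → N.
Since 6 matches the lower bound, it is optimal.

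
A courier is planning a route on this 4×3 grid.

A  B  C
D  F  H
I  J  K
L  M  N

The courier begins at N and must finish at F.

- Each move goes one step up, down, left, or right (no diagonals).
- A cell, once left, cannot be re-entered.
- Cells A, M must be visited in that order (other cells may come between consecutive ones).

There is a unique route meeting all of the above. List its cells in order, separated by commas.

The waypoints must appear in the order A, M, with no cell reused.
Route from N: up 3 to C, left 2 to A, down 3 to L, right 1 to M, up 2 to F — 11 moves in all.
Check: order respected (A at step 5, M at step 9).

N, K, H, C, B, A, D, I, L, M, J, F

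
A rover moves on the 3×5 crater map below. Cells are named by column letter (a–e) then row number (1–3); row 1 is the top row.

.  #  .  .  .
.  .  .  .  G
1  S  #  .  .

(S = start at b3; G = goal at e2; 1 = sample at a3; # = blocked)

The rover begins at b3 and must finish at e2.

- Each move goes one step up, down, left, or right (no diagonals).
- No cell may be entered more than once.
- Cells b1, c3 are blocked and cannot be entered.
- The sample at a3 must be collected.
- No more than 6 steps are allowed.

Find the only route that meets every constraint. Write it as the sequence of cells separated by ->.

b3 -> a3 -> a2 -> b2 -> c2 -> d2 -> e2

Any route must reach a3 and still end at e2 within 6 moves, so the order of the required stops is forced.
Route from b3: left 1 to a3, up 1 to a2, right 4 to e2 — 6 moves in all.
Check: all required cells visited; 6 ≤ 6 moves.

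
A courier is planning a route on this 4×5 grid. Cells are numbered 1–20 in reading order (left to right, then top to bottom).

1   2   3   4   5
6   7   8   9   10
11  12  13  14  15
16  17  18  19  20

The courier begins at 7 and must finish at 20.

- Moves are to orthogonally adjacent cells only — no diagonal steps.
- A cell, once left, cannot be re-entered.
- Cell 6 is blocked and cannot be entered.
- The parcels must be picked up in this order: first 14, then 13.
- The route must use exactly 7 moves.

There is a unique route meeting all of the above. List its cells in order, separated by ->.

7 -> 8 -> 9 -> 14 -> 13 -> 18 -> 19 -> 20

The waypoints must appear in the order 14, 13, with no cell reused.
Route from 7: 2× right (reaching 9), down to 14, left to 13, down to 18, 2× right (reaching 20) — 7 moves in all.
Check: order respected (14 at step 3, 13 at step 4); 7 moves as required.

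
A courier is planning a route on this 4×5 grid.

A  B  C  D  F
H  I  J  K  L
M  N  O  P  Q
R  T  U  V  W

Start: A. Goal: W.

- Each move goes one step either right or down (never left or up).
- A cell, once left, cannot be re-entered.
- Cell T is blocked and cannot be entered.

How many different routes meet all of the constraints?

A right/down-only route from A to W makes exactly 3 down-moves and 4 right-moves in some order.
With no other constraints that would be C(7,3) = 35 routes.
Subtract routes through each blocked cell (inclusion–exclusion for overlaps): − through T: 4 → 31.
That gives 31 routes.

31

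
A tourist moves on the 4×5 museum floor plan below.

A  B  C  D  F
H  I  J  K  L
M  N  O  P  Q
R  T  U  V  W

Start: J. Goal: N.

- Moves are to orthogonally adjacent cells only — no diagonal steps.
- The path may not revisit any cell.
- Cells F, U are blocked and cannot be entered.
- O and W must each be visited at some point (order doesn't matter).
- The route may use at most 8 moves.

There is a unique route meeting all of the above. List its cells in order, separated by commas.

J, K, L, Q, W, V, P, O, N

The budget equals the shortest possible length, so every move has to be on a shortest route through the required cells.
Route from J: right 2 to L, down 2 to W, left 1 to V, up 1 to P, left 2 to N — 8 moves in all.
Check: all required cells visited; 8 ≤ 8 moves.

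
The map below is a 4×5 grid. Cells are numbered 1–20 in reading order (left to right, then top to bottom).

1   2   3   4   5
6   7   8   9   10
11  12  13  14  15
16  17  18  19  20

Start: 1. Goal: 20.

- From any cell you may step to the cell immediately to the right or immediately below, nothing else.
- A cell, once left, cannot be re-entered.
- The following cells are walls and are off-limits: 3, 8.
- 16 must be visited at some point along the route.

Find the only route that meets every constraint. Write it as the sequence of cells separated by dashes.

1 - 6 - 11 - 16 - 17 - 18 - 19 - 20

Moves only go right or down, so the column and row indices never decrease.
Route from 1: 3× down (reaching 16), 4× right (reaching 20) — 7 moves in all.
Check: all required cells visited.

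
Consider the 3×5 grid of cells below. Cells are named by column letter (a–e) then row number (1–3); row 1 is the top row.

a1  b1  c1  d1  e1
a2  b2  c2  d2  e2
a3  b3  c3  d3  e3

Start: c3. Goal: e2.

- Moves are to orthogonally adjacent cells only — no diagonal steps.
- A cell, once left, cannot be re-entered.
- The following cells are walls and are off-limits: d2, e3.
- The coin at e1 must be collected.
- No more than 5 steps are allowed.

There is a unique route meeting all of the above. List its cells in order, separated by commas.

c3, c2, c1, d1, e1, e2

Any route must reach e1 and still end at e2 within 5 moves, so the order of the required stops is forced.
Route from c3: 2× up (reaching c1), 2× right (reaching e1), down to e2 — 5 moves in all.
Check: all required cells visited; 5 ≤ 5 moves.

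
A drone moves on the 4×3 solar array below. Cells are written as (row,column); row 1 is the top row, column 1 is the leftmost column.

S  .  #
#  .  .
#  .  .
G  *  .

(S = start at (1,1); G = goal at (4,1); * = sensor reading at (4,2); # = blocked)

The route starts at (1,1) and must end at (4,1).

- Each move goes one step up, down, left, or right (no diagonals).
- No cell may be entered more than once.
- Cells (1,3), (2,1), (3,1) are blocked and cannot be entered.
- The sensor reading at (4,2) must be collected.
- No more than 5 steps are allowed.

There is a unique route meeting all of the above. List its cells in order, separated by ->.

The budget equals the shortest possible length, so every move has to be on a shortest route through the required cells.
Route from (1,1): right 1 to (1,2), down 3 to (4,2), left 1 to (4,1) — 5 moves in all.
Check: all required cells visited; 5 ≤ 5 moves.

(1,1) -> (1,2) -> (2,2) -> (3,2) -> (4,2) -> (4,1)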